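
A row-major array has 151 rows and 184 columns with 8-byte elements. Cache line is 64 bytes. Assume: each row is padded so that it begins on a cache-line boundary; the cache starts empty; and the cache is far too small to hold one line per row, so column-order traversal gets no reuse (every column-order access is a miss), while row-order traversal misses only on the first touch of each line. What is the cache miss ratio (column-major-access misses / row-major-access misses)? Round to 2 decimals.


Each row occupies 184 * 8 = 1472 bytes and starts on a line boundary, so it spans ceil(1472 / 64) = 23 cache lines.
Row-major traversal misses (one per line touched): 151 * ceil(184 * 8 / 64) = 3473
Column-major traversal misses (no reuse, every access misses): 151 * 184 = 27784
Ratio = 27784 / 3473 = 8.0

8.0


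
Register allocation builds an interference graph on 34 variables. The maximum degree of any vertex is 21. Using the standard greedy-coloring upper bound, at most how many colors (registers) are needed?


Greedy coloring never needs more than (max_degree + 1) colors: when coloring a vertex, at most max_degree neighbors are already colored.
Upper bound = 21 + 1 = 22

22


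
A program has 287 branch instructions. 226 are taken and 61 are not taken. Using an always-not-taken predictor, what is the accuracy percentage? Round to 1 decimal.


Predictor: always-not-taken
Correct predictions = 61
Accuracy = 61 / 287 * 100 = 21.3%

21.3


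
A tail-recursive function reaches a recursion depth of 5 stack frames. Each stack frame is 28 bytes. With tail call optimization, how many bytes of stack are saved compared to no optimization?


Without TCO: 5 * 28 = 140 bytes
With TCO: reuse 1 frame = 28 bytes
Savings = 140 - 28 = 112

112


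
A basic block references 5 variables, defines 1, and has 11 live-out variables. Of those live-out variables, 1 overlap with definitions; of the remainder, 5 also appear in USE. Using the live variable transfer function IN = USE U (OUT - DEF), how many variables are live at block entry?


OUT - DEF: 11 - 1 = 10
|IN| = |USE| + |OUT - DEF| - |USE ∩ (OUT - DEF)| = 5 + 10 - 5 = 10

10


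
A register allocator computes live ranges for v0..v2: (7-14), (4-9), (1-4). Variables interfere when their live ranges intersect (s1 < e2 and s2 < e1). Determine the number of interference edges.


Check all pairs for overlapping intervals.
Two intervals (s1,e1) and (s2,e2) overlap if s1 < e2 and s2 < e1.
v0 (7-14) vs v1..v2: overlaps v1 -> 1
v1 (4-9) vs v2: overlaps none -> 0
Total overlapping pairs = 1 + 0 = 1

1


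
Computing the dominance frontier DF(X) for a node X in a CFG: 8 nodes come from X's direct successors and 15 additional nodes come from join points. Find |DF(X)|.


DF(X) = direct successor contributions + join point contributions
= 8 + 15 = 23

23


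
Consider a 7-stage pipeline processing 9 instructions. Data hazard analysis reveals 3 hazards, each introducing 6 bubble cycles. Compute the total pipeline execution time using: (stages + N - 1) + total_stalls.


Base cycles = 7 + 9 - 1 = 15
Total stalls = 3 * 6 = 18
Total = 15 + 18 = 33

33


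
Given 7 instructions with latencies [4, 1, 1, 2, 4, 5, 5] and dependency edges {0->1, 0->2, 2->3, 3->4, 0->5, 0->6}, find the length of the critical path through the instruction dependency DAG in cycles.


Compute longest path through dependency graph: dist(Ik) = max over predecessors of dist + latency(Ik).
dist(I0) = latency 4 = 4
dist(I1) = dist(I0) + 1 = 4 + 1 = 5
dist(I2) = dist(I0) + 1 = 4 + 1 = 5
dist(I3) = dist(I2) + 2 = 5 + 2 = 7
dist(I4) = dist(I3) + 4 = 7 + 4 = 11
dist(I5) = dist(I0) + 5 = 4 + 5 = 9
dist(I6) = dist(I0) + 5 = 4 + 5 = 9
Critical path = max dist = 11

11


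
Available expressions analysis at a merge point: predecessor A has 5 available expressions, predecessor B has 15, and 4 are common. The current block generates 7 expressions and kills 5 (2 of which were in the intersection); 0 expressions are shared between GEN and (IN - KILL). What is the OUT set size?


IN = intersection of predecessors = 4
IN - KILL = 4 - 2 = 2
|OUT| = |GEN| + |IN - KILL| - |GEN ∩ (IN - KILL)| = 7 + 2 - 0 = 9

9


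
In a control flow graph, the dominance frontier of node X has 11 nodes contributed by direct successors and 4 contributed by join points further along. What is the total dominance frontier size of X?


DF(X) = direct successor contributions + join point contributions
= 11 + 4 = 15

15


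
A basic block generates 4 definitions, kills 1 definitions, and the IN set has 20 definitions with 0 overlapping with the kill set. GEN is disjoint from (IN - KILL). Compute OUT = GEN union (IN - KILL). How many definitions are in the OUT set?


IN - KILL: 20 - 0 = 20 surviving definitions
OUT = GEN + surviving = 4 + 20 = 24

24


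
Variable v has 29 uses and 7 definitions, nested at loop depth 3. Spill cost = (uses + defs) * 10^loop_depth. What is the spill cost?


uses + defs = 29 + 7 = 36
10^3 = 1000
Spill cost = 36 * 1000 = 36000

36000


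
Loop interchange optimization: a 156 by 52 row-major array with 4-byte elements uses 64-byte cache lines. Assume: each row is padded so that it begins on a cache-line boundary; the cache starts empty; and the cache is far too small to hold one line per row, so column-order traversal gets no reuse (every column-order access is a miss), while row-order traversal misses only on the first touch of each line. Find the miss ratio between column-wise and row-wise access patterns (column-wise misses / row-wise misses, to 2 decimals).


Each row occupies 52 * 4 = 208 bytes and starts on a line boundary, so it spans ceil(208 / 64) = 4 cache lines.
Row-major traversal misses (one per line touched): 156 * ceil(52 * 4 / 64) = 624
Column-major traversal misses (no reuse, every access misses): 156 * 52 = 8112
Ratio = 8112 / 624 = 13.0

13.0


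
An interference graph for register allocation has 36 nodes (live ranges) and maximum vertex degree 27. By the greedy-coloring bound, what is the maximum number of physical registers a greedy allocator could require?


Greedy coloring never needs more than (max_degree + 1) colors: when coloring a vertex, at most max_degree neighbors are already colored.
Upper bound = 27 + 1 = 28

28


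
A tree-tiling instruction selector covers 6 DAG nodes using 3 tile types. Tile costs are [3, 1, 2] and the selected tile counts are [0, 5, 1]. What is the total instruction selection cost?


Total cost = sum(count_i * cost_i)
= 0*3 + 5*1 + 1*2
= 7

7


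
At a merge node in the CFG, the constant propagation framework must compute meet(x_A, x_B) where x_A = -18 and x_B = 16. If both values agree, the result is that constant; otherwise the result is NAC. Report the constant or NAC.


Meet operation: if both paths give the same constant, result is that constant; if they differ, result is NAC (not-a-constant).
Path A: -18, Path B: 16 -> differ
Result: not-a-constant -> NAC

NAC


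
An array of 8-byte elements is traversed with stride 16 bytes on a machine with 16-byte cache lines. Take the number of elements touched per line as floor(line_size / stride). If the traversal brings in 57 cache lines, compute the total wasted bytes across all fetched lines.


Elements per line = floor(16 / 16) = 1
Bytes used per line = 1 * 8 = 8
Wasted per line = 16 - 8 = 8
Total wasted = 8 * 57 = 456

456


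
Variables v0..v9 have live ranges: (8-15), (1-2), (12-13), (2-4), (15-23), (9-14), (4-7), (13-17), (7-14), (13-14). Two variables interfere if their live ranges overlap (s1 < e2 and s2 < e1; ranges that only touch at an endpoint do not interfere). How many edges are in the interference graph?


Check all pairs for overlapping intervals.
Two intervals (s1,e1) and (s2,e2) overlap if s1 < e2 and s2 < e1.
v0 (8-15) vs v1..v9: overlaps v2, v5, v7, v8, v9 -> 5
v1 (1-2) vs v2..v9: overlaps none -> 0
v2 (12-13) vs v3..v9: overlaps v5, v8 -> 2
v3 (2-4) vs v4..v9: overlaps none -> 0
v4 (15-23) vs v5..v9: overlaps v7 -> 1
v5 (9-14) vs v6..v9: overlaps v7, v8, v9 -> 3
v6 (4-7) vs v7..v9: overlaps none -> 0
v7 (13-17) vs v8..v9: overlaps v8, v9 -> 2
v8 (7-14) vs v9: overlaps v9 -> 1
Total overlapping pairs = 5 + 0 + 2 + 0 + 1 + 3 + 0 + 2 + 1 = 14

14


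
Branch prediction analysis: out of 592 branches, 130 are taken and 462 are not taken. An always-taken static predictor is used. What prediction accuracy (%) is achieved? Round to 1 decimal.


Predictor: always-taken
Correct predictions = 130
Accuracy = 130 / 592 * 100 = 22.0%

22.0


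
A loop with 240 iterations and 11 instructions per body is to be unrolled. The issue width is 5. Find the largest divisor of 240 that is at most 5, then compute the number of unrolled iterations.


Largest divisor of 240 <= 5 is 5
New iterations = 240 / 5 = 48

48


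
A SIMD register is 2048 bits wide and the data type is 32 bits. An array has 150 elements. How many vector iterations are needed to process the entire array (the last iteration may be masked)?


Width = 2048 / 32 = 64 elements per vector op
Iterations = ceil(150 / 64) = 3

3


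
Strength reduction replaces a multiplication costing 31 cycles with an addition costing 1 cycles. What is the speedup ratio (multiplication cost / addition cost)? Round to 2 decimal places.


Ratio = mult_cost / add_cost = 31 / 1 = 31.0

31.0


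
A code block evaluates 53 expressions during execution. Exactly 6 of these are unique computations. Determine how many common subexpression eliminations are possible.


CSE count = total expressions - unique expressions
= 53 - 6 = 47

47


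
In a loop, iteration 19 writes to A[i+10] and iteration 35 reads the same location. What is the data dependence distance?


Distance = read iteration - write iteration
= 35 - 19 = 16

16


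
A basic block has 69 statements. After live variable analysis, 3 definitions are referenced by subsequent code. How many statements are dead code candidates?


Dead code = total statements - live definitions
= 69 - 3 = 66

66


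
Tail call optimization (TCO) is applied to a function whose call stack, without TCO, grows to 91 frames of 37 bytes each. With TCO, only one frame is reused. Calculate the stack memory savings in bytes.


Without TCO: 91 * 37 = 3367 bytes
With TCO: reuse 1 frame = 37 bytes
Savings = 3367 - 37 = 3330

3330


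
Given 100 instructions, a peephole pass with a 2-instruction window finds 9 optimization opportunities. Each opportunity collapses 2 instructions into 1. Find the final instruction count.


Each match removes 1 instructions.
Total removed = 9 * 1 = 9
Remaining = 100 - 9 = 91

91


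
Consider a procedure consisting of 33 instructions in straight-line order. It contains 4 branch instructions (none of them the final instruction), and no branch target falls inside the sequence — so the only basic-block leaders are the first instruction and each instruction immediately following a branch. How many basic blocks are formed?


With no in-sequence branch targets, the leaders are the first instruction plus the instruction after each branch.
Number of basic blocks = branches + 1
= 4 + 1 = 5

5


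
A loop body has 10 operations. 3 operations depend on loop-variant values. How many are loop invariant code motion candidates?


Invariant candidates = total - loop-dependent
= 10 - 3 = 7

7


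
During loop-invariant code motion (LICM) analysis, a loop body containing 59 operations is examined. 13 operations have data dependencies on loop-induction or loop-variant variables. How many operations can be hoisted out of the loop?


Invariant candidates = total - loop-dependent
= 59 - 13 = 46

46


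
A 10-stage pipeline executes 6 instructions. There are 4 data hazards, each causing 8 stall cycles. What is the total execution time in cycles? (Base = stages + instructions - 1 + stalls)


Base cycles = 10 + 6 - 1 = 15
Total stalls = 4 * 8 = 32
Total = 15 + 32 = 47

47


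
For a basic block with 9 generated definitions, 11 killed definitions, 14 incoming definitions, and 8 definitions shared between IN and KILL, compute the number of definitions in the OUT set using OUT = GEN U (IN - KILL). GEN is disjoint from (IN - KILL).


IN - KILL: 14 - 8 = 6 surviving definitions
OUT = GEN + surviving = 9 + 6 = 15

15


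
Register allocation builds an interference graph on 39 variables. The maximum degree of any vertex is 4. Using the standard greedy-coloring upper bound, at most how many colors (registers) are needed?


Greedy coloring never needs more than (max_degree + 1) colors: when coloring a vertex, at most max_degree neighbors are already colored.
Upper bound = 4 + 1 = 5

5


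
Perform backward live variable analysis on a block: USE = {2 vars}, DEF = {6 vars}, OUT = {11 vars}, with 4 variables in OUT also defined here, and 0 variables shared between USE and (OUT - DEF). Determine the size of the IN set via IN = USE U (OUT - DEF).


OUT - DEF: 11 - 4 = 7
|IN| = |USE| + |OUT - DEF| - |USE ∩ (OUT - DEF)| = 2 + 7 - 0 = 9

9


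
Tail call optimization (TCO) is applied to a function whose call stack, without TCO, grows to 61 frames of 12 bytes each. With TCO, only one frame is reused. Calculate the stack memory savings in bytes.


Without TCO: 61 * 12 = 732 bytes
With TCO: reuse 1 frame = 12 bytes
Savings = 732 - 12 = 720

720


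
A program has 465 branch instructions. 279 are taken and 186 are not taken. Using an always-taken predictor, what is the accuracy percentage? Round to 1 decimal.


Predictor: always-taken
Correct predictions = 279
Accuracy = 279 / 465 * 100 = 60.0%

60.0


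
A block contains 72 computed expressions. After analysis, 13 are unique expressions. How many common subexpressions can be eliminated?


CSE count = total expressions - unique expressions
= 72 - 13 = 59

59


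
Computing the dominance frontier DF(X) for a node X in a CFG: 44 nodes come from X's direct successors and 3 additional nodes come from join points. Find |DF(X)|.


DF(X) = direct successor contributions + join point contributions
= 44 + 3 = 47

47


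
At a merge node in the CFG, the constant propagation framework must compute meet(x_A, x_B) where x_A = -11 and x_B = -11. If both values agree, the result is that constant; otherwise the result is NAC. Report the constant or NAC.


Meet operation: if both paths give the same constant, result is that constant; if they differ, result is NAC (not-a-constant).
Path A: -11, Path B: -11 -> equal
Result: constant -> -11

-11


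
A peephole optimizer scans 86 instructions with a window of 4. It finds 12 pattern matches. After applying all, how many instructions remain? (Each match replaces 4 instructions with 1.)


Each match removes 3 instructions.
Total removed = 12 * 3 = 36
Remaining = 86 - 36 = 50

50


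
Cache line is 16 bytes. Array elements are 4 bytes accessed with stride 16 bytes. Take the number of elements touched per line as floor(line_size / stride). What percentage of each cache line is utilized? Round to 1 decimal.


Elements per cache line = floor(16 / 16) = 1
Bytes used = 1 * 4 = 4
Utilization = 4 / 16 * 100 = 25.0%

25.0


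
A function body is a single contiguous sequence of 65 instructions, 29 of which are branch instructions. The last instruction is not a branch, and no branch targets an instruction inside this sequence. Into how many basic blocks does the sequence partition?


With no in-sequence branch targets, the leaders are the first instruction plus the instruction after each branch.
Number of basic blocks = branches + 1
= 29 + 1 = 30

30


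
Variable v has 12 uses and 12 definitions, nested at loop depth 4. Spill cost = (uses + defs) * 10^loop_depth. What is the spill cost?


uses + defs = 12 + 12 = 24
10^4 = 10000
Spill cost = 24 * 10000 = 240000

240000


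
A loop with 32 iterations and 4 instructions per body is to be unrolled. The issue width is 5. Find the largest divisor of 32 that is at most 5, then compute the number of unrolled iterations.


Largest divisor of 32 <= 5 is 4
New iterations = 32 / 4 = 8

8


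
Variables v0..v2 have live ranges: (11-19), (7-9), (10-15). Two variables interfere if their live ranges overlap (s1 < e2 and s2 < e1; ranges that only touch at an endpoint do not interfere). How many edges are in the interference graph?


Check all pairs for overlapping intervals.
Two intervals (s1,e1) and (s2,e2) overlap if s1 < e2 and s2 < e1.
v0 (11-19) vs v1..v2: overlaps v2 -> 1
v1 (7-9) vs v2: overlaps none -> 0
Total overlapping pairs = 1 + 0 = 1

1


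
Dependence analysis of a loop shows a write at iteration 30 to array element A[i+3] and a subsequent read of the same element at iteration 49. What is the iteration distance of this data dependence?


Distance = read iteration - write iteration
= 49 - 30 = 19

19


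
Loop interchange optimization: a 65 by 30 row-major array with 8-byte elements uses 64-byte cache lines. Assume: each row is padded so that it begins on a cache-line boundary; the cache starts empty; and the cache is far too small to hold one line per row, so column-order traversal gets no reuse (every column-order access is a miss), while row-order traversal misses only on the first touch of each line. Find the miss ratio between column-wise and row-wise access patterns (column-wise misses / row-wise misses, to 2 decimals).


Each row occupies 30 * 8 = 240 bytes and starts on a line boundary, so it spans ceil(240 / 64) = 4 cache lines.
Row-major traversal misses (one per line touched): 65 * ceil(30 * 8 / 64) = 260
Column-major traversal misses (no reuse, every access misses): 65 * 30 = 1950
Ratio = 1950 / 260 = 7.5

7.5


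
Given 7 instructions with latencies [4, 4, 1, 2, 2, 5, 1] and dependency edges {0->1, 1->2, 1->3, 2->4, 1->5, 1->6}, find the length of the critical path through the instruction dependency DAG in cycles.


Compute longest path through dependency graph: dist(Ik) = max over predecessors of dist + latency(Ik).
dist(I0) = latency 4 = 4
dist(I1) = dist(I0) + 4 = 4 + 4 = 8
dist(I2) = dist(I1) + 1 = 8 + 1 = 9
dist(I3) = dist(I1) + 2 = 8 + 2 = 10
dist(I4) = dist(I2) + 2 = 9 + 2 = 11
dist(I5) = dist(I1) + 5 = 8 + 5 = 13
dist(I6) = dist(I1) + 1 = 8 + 1 = 9
Critical path = max dist = 13

13


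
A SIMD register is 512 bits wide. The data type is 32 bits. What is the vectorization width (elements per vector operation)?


Width = SIMD bits / data type bits
= 512 / 32 = 16

16


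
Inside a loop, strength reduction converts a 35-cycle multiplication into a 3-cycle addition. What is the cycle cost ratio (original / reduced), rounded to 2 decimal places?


Ratio = mult_cost / add_cost = 35 / 3 = 11.67

11.67


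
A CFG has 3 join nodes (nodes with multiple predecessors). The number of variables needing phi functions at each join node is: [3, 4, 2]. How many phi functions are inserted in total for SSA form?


Total phi functions = sum of phi functions at each join node
= 3 + 4 + 2 = 9

9


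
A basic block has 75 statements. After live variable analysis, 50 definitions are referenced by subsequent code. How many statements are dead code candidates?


Dead code = total statements - live definitions
= 75 - 50 = 25

25


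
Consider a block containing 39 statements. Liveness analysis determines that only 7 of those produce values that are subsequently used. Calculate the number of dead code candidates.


Dead code = total statements - live definitions
= 39 - 7 = 32

32


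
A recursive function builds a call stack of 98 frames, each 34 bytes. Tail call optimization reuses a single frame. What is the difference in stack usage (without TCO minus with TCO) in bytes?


Without TCO: 98 * 34 = 3332 bytes
With TCO: reuse 1 frame = 34 bytes
Savings = 3332 - 34 = 3298

3298


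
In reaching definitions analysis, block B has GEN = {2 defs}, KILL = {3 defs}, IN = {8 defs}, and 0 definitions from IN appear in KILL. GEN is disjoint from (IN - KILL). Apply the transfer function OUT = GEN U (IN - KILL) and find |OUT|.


IN - KILL: 8 - 0 = 8 surviving definitions
OUT = GEN + surviving = 2 + 8 = 10

10


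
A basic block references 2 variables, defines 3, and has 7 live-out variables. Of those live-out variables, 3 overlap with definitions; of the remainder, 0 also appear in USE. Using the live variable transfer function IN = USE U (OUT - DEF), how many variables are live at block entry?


OUT - DEF: 7 - 3 = 4
|IN| = |USE| + |OUT - DEF| - |USE ∩ (OUT - DEF)| = 2 + 4 - 0 = 6

6


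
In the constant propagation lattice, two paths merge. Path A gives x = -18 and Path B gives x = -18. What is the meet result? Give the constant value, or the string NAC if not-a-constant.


Meet operation: if both paths give the same constant, result is that constant; if they differ, result is NAC (not-a-constant).
Path A: -18, Path B: -18 -> equal
Result: constant -> -18

-18


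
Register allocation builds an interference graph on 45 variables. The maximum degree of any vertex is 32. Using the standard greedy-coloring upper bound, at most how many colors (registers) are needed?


Greedy coloring never needs more than (max_degree + 1) colors: when coloring a vertex, at most max_degree neighbors are already colored.
Upper bound = 32 + 1 = 33

33


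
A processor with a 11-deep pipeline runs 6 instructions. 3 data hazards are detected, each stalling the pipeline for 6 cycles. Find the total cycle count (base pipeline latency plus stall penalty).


Base cycles = 11 + 6 - 1 = 16
Total stalls = 3 * 6 = 18
Total = 16 + 18 = 34

34


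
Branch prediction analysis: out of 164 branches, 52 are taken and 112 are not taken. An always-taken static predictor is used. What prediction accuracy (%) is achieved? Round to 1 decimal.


Predictor: always-taken
Correct predictions = 52
Accuracy = 52 / 164 * 100 = 31.7%

31.7


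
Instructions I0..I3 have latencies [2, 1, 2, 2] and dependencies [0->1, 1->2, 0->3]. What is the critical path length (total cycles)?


Compute longest path through dependency graph: dist(Ik) = max over predecessors of dist + latency(Ik).
dist(I0) = latency 2 = 2
dist(I1) = dist(I0) + 1 = 2 + 1 = 3
dist(I2) = dist(I1) + 2 = 3 + 2 = 5
dist(I3) = dist(I0) + 2 = 2 + 2 = 4
Critical path = max dist = 5

5


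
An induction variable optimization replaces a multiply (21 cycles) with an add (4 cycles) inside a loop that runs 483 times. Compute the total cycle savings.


Per-iteration saving = 21 - 4 = 17
Total saved = 483 * 17 = 8211

8211


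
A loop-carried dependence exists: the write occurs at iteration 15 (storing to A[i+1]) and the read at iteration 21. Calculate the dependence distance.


Distance = read iteration - write iteration
= 21 - 15 = 6

6


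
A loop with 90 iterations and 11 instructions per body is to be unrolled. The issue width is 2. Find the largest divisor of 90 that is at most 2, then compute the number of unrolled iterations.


Largest divisor of 90 <= 2 is 2
New iterations = 90 / 2 = 45

45


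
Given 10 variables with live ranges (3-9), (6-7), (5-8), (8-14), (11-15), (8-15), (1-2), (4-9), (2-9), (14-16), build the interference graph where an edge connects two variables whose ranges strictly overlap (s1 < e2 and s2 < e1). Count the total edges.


Check all pairs for overlapping intervals.
Two intervals (s1,e1) and (s2,e2) overlap if s1 < e2 and s2 < e1.
v0 (3-9) vs v1..v9: overlaps v1, v2, v3, v5, v7, v8 -> 6
v1 (6-7) vs v2..v9: overlaps v2, v7, v8 -> 3
v2 (5-8) vs v3..v9: overlaps v7, v8 -> 2
v3 (8-14) vs v4..v9: overlaps v4, v5, v7, v8 -> 4
v4 (11-15) vs v5..v9: overlaps v5, v9 -> 2
v5 (8-15) vs v6..v9: overlaps v7, v8, v9 -> 3
v6 (1-2) vs v7..v9: overlaps none -> 0
v7 (4-9) vs v8..v9: overlaps v8 -> 1
v8 (2-9) vs v9: overlaps none -> 0
Total overlapping pairs = 6 + 3 + 2 + 4 + 2 + 3 + 0 + 1 + 0 = 21

21


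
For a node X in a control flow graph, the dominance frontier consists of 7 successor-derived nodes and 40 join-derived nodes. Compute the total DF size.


DF(X) = direct successor contributions + join point contributions
= 7 + 40 = 47

47


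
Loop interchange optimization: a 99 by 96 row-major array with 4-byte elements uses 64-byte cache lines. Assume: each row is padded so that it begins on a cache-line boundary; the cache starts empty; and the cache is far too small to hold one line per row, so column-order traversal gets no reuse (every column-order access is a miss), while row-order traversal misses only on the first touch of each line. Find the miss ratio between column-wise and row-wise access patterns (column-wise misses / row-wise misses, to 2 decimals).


Each row occupies 96 * 4 = 384 bytes and starts on a line boundary, so it spans ceil(384 / 64) = 6 cache lines.
Row-major traversal misses (one per line touched): 99 * ceil(96 * 4 / 64) = 594
Column-major traversal misses (no reuse, every access misses): 99 * 96 = 9504
Ratio = 9504 / 594 = 16.0

16.0


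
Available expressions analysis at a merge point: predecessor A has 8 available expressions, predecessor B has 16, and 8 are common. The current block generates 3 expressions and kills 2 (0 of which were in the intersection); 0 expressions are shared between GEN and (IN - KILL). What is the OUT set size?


IN = intersection of predecessors = 8
IN - KILL = 8 - 0 = 8
|OUT| = |GEN| + |IN - KILL| - |GEN ∩ (IN - KILL)| = 3 + 8 - 0 = 11

11


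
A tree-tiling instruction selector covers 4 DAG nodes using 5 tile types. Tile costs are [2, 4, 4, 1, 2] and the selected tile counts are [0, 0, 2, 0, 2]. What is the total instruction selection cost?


Total cost = sum(count_i * cost_i)
= 0*2 + 0*4 + 2*4 + 0*1 + 2*2
= 12

12


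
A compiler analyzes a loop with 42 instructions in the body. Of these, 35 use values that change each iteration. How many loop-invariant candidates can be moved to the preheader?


Invariant candidates = total - loop-dependent
= 42 - 35 = 7

7


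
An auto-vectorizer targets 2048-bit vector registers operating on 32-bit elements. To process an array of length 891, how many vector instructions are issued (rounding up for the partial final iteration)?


Width = 2048 / 32 = 64 elements per vector op
Iterations = ceil(891 / 64) = 14

14


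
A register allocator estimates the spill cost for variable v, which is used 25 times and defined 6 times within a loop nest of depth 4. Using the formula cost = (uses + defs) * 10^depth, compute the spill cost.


uses + defs = 25 + 6 = 31
10^4 = 10000
Spill cost = 31 * 10000 = 310000

310000


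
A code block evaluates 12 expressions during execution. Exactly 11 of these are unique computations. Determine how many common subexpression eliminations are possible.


CSE count = total expressions - unique expressions
= 12 - 11 = 1

1


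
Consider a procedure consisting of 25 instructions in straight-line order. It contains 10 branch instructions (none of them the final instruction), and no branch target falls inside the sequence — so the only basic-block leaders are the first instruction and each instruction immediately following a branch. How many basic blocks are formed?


With no in-sequence branch targets, the leaders are the first instruction plus the instruction after each branch.
Number of basic blocks = branches + 1
= 10 + 1 = 11

11


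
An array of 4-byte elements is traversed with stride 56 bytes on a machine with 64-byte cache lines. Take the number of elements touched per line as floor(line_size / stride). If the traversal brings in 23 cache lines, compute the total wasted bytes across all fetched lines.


Elements per line = floor(64 / 56) = 1
Bytes used per line = 1 * 4 = 4
Wasted per line = 64 - 4 = 60
Total wasted = 60 * 23 = 1380

1380


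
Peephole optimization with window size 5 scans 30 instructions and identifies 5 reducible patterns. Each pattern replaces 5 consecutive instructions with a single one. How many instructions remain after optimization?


Each match removes 4 instructions.
Total removed = 5 * 4 = 20
Remaining = 30 - 20 = 10

10


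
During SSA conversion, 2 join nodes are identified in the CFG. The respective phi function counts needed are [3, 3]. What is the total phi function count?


Total phi functions = sum of phi functions at each join node
= 3 + 3 = 6

6


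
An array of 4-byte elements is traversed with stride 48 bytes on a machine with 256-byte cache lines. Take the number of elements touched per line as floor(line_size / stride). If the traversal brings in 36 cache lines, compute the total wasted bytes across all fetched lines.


Elements per line = floor(256 / 48) = 5
Bytes used per line = 5 * 4 = 20
Wasted per line = 256 - 20 = 236
Total wasted = 236 * 36 = 8496

8496


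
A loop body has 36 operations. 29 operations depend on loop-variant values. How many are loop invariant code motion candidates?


Invariant candidates = total - loop-dependent
= 36 - 29 = 7

7


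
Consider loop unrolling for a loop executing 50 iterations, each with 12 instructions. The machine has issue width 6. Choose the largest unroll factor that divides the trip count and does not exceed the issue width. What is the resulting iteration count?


Largest divisor of 50 <= 6 is 5
New iterations = 50 / 5 = 10

10


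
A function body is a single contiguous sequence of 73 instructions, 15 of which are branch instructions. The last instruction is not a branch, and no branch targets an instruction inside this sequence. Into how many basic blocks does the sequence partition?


With no in-sequence branch targets, the leaders are the first instruction plus the instruction after each branch.
Number of basic blocks = branches + 1
= 15 + 1 = 16

16


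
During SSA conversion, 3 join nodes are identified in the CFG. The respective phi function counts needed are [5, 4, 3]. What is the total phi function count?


Total phi functions = sum of phi functions at each join node
= 5 + 4 + 3 = 12

12


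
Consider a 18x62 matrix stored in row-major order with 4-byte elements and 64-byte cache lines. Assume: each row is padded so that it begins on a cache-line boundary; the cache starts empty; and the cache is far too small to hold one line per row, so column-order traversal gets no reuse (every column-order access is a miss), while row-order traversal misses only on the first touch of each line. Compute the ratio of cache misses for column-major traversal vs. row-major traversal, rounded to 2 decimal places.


Each row occupies 62 * 4 = 248 bytes and starts on a line boundary, so it spans ceil(248 / 64) = 4 cache lines.
Row-major traversal misses (one per line touched): 18 * ceil(62 * 4 / 64) = 72
Column-major traversal misses (no reuse, every access misses): 18 * 62 = 1116
Ratio = 1116 / 72 = 15.5

15.5


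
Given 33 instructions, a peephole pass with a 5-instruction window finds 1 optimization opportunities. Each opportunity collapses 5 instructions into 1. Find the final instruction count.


Each match removes 4 instructions.
Total removed = 1 * 4 = 4
Remaining = 33 - 4 = 29

29


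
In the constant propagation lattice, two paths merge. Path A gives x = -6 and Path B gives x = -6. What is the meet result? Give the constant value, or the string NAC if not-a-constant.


Meet operation: if both paths give the same constant, result is that constant; if they differ, result is NAC (not-a-constant).
Path A: -6, Path B: -6 -> equal
Result: constant -> -6

-6


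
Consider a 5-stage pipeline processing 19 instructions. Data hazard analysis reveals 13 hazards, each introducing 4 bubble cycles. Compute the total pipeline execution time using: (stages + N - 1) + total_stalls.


Base cycles = 5 + 19 - 1 = 23
Total stalls = 13 * 4 = 52
Total = 23 + 52 = 75

75


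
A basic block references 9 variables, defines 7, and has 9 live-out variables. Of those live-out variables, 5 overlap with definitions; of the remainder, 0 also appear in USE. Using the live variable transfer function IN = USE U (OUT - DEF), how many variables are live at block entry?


OUT - DEF: 9 - 5 = 4
|IN| = |USE| + |OUT - DEF| - |USE ∩ (OUT - DEF)| = 9 + 4 - 0 = 13

13


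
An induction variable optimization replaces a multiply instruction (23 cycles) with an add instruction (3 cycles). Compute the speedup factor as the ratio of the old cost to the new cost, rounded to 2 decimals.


Ratio = mult_cost / add_cost = 23 / 3 = 7.67

7.67


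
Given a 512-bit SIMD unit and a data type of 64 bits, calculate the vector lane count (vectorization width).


Width = SIMD bits / data type bits
= 512 / 64 = 8

8


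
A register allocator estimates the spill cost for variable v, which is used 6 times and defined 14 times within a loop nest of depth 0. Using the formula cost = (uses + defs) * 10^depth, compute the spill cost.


uses + defs = 6 + 14 = 20
10^0 = 1
Spill cost = 20 * 1 = 20

20


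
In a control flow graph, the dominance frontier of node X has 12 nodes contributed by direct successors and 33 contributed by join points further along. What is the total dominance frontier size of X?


DF(X) = direct successor contributions + join point contributions
= 12 + 33 = 45

45


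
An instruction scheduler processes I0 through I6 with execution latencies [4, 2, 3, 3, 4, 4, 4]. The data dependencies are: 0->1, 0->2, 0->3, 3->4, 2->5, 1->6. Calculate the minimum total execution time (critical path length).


Compute longest path through dependency graph: dist(Ik) = max over predecessors of dist + latency(Ik).
dist(I0) = latency 4 = 4
dist(I1) = dist(I0) + 2 = 4 + 2 = 6
dist(I2) = dist(I0) + 3 = 4 + 3 = 7
dist(I3) = dist(I0) + 3 = 4 + 3 = 7
dist(I4) = dist(I3) + 4 = 7 + 4 = 11
dist(I5) = dist(I2) + 4 = 7 + 4 = 11
dist(I6) = dist(I1) + 4 = 6 + 4 = 10
Critical path = max dist = 11

11


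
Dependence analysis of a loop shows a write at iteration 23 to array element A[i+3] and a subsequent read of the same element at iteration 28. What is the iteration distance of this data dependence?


Distance = read iteration - write iteration
= 28 - 23 = 5

5


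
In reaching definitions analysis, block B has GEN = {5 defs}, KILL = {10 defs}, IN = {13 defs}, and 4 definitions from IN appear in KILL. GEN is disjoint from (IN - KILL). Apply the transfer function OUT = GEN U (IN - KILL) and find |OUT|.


IN - KILL: 13 - 4 = 9 surviving definitions
OUT = GEN + surviving = 5 + 9 = 14

14


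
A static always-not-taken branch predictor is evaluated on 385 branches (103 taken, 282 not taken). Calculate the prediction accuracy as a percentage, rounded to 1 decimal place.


Predictor: always-not-taken
Correct predictions = 282
Accuracy = 282 / 385 * 100 = 73.2%

73.2


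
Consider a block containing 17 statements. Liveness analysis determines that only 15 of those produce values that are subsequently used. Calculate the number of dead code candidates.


Dead code = total statements - live definitions
= 17 - 15 = 2

2


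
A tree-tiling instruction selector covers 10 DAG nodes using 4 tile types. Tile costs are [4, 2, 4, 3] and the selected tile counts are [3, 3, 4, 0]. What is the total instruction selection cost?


Total cost = sum(count_i * cost_i)
= 3*4 + 3*2 + 4*4 + 0*3
= 34

34


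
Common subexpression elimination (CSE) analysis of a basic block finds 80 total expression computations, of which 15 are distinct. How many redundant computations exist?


CSE count = total expressions - unique expressions
= 80 - 15 = 65

65


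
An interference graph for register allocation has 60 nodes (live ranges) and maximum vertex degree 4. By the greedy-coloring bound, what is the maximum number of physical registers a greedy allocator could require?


Greedy coloring never needs more than (max_degree + 1) colors: when coloring a vertex, at most max_degree neighbors are already colored.
Upper bound = 4 + 1 = 5

5


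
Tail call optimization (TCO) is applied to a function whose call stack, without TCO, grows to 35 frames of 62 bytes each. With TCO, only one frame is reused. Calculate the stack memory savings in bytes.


Without TCO: 35 * 62 = 2170 bytes
With TCO: reuse 1 frame = 62 bytes
Savings = 2170 - 62 = 2108

2108


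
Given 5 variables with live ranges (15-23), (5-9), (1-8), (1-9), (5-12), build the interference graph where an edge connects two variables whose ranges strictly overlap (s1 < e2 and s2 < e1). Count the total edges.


Check all pairs for overlapping intervals.
Two intervals (s1,e1) and (s2,e2) overlap if s1 < e2 and s2 < e1.
v0 (15-23) vs v1..v4: overlaps none -> 0
v1 (5-9) vs v2..v4: overlaps v2, v3, v4 -> 3
v2 (1-8) vs v3..v4: overlaps v3, v4 -> 2
v3 (1-9) vs v4: overlaps v4 -> 1
Total overlapping pairs = 0 + 3 + 2 + 1 = 6

6


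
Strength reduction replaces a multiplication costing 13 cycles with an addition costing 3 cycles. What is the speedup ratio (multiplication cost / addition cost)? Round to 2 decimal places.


Ratio = mult_cost / add_cost = 13 / 3 = 4.33

4.33


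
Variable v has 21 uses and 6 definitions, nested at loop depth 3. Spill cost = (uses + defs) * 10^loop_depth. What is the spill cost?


uses + defs = 21 + 6 = 27
10^3 = 1000
Spill cost = 27 * 1000 = 27000

27000


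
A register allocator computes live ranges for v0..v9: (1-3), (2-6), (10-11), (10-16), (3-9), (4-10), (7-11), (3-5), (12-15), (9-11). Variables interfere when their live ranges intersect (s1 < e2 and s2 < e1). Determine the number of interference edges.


Check all pairs for overlapping intervals.
Two intervals (s1,e1) and (s2,e2) overlap if s1 < e2 and s2 < e1.
v0 (1-3) vs v1..v9: overlaps v1 -> 1
v1 (2-6) vs v2..v9: overlaps v4, v5, v7 -> 3
v2 (10-11) vs v3..v9: overlaps v3, v6, v9 -> 3
v3 (10-16) vs v4..v9: overlaps v6, v8, v9 -> 3
v4 (3-9) vs v5..v9: overlaps v5, v6, v7 -> 3
v5 (4-10) vs v6..v9: overlaps v6, v7, v9 -> 3
v6 (7-11) vs v7..v9: overlaps v9 -> 1
v7 (3-5) vs v8..v9: overlaps none -> 0
v8 (12-15) vs v9: overlaps none -> 0
Total overlapping pairs = 1 + 3 + 3 + 3 + 3 + 3 + 1 + 0 + 0 = 17

17


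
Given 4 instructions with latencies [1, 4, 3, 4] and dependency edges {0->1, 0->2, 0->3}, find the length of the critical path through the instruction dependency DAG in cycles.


Compute longest path through dependency graph: dist(Ik) = max over predecessors of dist + latency(Ik).
dist(I0) = latency 1 = 1
dist(I1) = dist(I0) + 4 = 1 + 4 = 5
dist(I2) = dist(I0) + 3 = 1 + 3 = 4
dist(I3) = dist(I0) + 4 = 1 + 4 = 5
Critical path = max dist = 5

5


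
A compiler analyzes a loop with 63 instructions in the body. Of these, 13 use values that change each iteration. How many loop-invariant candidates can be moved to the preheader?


Invariant candidates = total - loop-dependent
= 63 - 13 = 50

50


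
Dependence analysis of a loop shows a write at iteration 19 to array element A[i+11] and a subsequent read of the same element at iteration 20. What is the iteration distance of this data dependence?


Distance = read iteration - write iteration
= 20 - 19 = 1

1


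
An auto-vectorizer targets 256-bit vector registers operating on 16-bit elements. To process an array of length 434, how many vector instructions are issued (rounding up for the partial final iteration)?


Width = 256 / 16 = 16 elements per vector op
Iterations = ceil(434 / 16) = 28

28


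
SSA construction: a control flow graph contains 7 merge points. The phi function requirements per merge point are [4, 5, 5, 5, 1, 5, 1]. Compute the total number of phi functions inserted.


Total phi functions = sum of phi functions at each join node
= 4 + 5 + 5 + 5 + 1 + 5 + 1 = 26

26


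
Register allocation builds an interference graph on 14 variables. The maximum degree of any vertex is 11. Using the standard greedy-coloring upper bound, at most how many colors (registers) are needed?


Greedy coloring never needs more than (max_degree + 1) colors: when coloring a vertex, at most max_degree neighbors are already colored.
Upper bound = 11 + 1 = 12

12


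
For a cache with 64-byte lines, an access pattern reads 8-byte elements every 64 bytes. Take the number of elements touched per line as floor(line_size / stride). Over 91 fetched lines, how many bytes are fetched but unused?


Elements per line = floor(64 / 64) = 1
Bytes used per line = 1 * 8 = 8
Wasted per line = 64 - 8 = 56
Total wasted = 56 * 91 = 5096

5096
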